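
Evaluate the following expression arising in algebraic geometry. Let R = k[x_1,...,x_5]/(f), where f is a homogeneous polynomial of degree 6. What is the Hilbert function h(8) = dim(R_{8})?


For R = k[x_1,...,x_n]/(f) with f homogeneous of degree e:
The Hilbert series is (1 - t^e)/(1 - t)^n.
So h(d) = C(d+n-1, n-1) - C(d-e+n-1, n-1) for d >= e.
With n=5, e=6, d=8:
C(8+5-1, 5-1) = C(12, 4) = 495
C(8-6+5-1, 5-1) = C(6, 4) = 15
h(8) = 495 - 15 = 480

480


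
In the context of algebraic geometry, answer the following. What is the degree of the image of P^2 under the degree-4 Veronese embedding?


The Veronese variety v_4(P^2) has degree d^r.
d^r = 4^2 = 16

16


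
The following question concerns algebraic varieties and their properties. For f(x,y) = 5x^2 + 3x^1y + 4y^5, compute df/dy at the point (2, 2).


df/dy = 3*x^1 + 5*4*y^4
At (2,2): 3*2^1 + 5*4*2^4
= 6 + 320
= 326

326


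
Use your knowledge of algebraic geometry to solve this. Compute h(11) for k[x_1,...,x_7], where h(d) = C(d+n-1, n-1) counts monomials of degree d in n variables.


The Hilbert function for the polynomial ring in 7 variables is:
h(d) = C(d+n-1, n-1)
h(11) = C(11+7-1, 7-1) = C(17, 6)
= 17! / (6! * 11!)
= 12376

12376


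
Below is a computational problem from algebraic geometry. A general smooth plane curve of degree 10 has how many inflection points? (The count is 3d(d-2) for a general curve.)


For a general smooth plane curve C of degree d, the inflection points are
the intersection of C with its Hessian curve, which has degree 3(d-2).
By Bezout, the total intersection number is d * 3(d-2) = 10 * 24 = 240.
For a general curve every flex is ordinary, so each contributes
multiplicity 1 to C·Hess(C), and the number of distinct inflection
points is 3d(d-2).
Inflection points = 3*10*(10-2) = 3*10*8 = 240

240


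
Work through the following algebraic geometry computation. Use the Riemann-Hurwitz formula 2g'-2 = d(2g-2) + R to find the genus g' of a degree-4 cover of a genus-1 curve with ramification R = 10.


Riemann-Hurwitz formula: 2g' - 2 = d(2g - 2) + R
Given: d = 4, g = 1, R = 10
2g' - 2 = 4*(2*1 - 2) + 10
2g' - 2 = 4*0 + 10
2g' - 2 = 0 + 10 = 10
2g' = 12
g' = 6

6


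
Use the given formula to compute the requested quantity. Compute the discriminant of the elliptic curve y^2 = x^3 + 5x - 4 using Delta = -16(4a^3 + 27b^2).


Compute each component:
4a^3 = 4*5^3 = 4*125 = 500
27b^2 = 27*(-4)^2 = 27*16 = 432
4a^3 + 27b^2 = 500 + 432 = 932
Delta = -16*932 = -14912

-14912


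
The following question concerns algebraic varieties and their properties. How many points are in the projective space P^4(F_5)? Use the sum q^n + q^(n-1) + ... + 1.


P^4(F_5) has (q^(n+1) - 1)/(q - 1) points.
= 5^4 + 5^3 + 5^2 + 5^1 + 5^0
= 625 + 125 + 25 + 5 + 1
= 781

781


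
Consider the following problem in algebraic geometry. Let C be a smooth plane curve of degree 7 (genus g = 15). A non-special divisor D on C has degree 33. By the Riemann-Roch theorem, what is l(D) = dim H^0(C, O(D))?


First, compute the genus of a smooth plane curve of degree 7:
g = (d-1)(d-2)/2 = (7-1)(7-2)/2 = 15
For a non-special divisor D (i.e., h^1(D) = 0), Riemann-Roch gives:
l(D) = deg(D) - g + 1
Since deg(D) = 33 >= 2g - 1 = 29, D is non-special.
l(D) = 33 - 15 + 1 = 19

19


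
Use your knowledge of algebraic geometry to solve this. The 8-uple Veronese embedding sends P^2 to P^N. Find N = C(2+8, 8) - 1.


The Veronese embedding v_d: P^n -> P^N maps each point to all
degree-d monomials in n+1 homogeneous coordinates.
N = C(n+d, d) - 1
N = C(2+8, 8) - 1
N = C(10, 8) - 1
C(10, 8) = 45
N = 45 - 1 = 44

44


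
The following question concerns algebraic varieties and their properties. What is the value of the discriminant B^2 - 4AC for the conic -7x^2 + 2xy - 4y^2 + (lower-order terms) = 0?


The discriminant of a conic Ax^2 + Bxy + Cy^2 + ... = 0 is B^2 - 4AC.
B^2 = 2^2 = 4
4AC = 4*(-7)*(-4) = 112
Discriminant = 4 - 112 = -108

-108


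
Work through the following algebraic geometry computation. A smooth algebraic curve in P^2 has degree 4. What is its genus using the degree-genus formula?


Using the genus formula for smooth plane curves:
g = (d-1)(d-2)/2
g = (4-1)(4-2)/2
g = 3*2/2
g = 6/2 = 3

3


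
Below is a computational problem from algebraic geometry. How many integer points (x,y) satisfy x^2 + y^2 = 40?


Systematically check integer values of x where x^2 <= 40.
For each valid x, check if 40 - x^2 is a perfect square.
x=2: 40 - 4 = 36, sqrt = 6 (valid)
x=6: 40 - 36 = 4, sqrt = 2 (valid)
Total integer solutions found: 8

8


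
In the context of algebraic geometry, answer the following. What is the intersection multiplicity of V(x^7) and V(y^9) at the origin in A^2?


The intersection multiplicity of V(x^a) and V(y^b) at the origin is:
I(O; V(x^7), V(y^9)) = dim_k(k[x,y]/(x^7, y^9))
A basis for k[x,y]/(x^7, y^9) is the set of monomials x^i * y^j
where 0 <= i < 7 and 0 <= j < 9.
The number of such monomials is 7 * 9 = 63

63


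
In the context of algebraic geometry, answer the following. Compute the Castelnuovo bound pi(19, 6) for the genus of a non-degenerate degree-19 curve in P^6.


Castelnuovo's bound: write d - 1 = m(r-1) + epsilon with 0 <= epsilon < r-1.
d - 1 = 19 - 1 = 18
r - 1 = 6 - 1 = 5
18 = 3*5 + 3, so m = 3, epsilon = 3
pi(d, r) = m(m-1)(r-1)/2 + m*epsilon
= 3*2*5/2 + 3*3
= 30/2 + 9
= 15 + 9 = 24

24


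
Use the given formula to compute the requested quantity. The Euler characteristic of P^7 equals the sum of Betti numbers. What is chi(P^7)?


The complex projective space P^7 has one cell in each even real dimension 0, 2, ..., 14.
The cohomology groups are H^{2k}(P^7) = Z for k = 0,...,7, and 0 otherwise.
Euler characteristic = sum of Betti numbers = 1 per even-dimensional cohomology group.
chi(P^7) = 7 + 1 = 8

8


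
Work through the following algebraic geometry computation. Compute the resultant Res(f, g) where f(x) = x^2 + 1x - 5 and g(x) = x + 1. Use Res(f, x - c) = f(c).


For Res(f, x - c), we evaluate f at x = c.
f(-1) = (-1)^2 + 1*(-1) - 5
= 1 - 1 - 5
= 0 - 5 = -5
Res(f, g) = -5

-5


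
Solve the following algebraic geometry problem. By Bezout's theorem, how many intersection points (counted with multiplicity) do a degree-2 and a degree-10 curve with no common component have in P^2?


Bezout's theorem states the intersection count equals the product of degrees.
Intersection count = 2 * 10 = 20

20


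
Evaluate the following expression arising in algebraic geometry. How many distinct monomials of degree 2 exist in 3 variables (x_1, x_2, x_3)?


The number of degree-2 monomials in 3 variables is C(d+n-1, n-1).
= C(2+3-1, 3-1) = C(4, 2)
= 6

6


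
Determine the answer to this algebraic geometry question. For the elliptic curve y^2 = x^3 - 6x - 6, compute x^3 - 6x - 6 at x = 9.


Compute x^3 - 6x - 6 at x = 9:
x^3 = 9^3 = 729
(-6)*x = (-6)*9 = -54
Sum: 729 - 54 - 6 = 669

669


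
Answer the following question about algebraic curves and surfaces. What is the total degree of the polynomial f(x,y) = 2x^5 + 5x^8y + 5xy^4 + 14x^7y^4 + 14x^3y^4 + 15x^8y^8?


Examine each term for its total degree (sum of exponents).
  Term '2x^5' has total degree 5+0 = 5.
  Term '5x^8y' has total degree 8+1 = 9.
  Term '5xy^4' has total degree 1+4 = 5.
  Term '14x^7y^4' has total degree 7+4 = 11.
  Term '14x^3y^4' has total degree 3+4 = 7.
  Term '15x^8y^8' has total degree 8+8 = 16.
The maximum total degree among all terms is 16.

16


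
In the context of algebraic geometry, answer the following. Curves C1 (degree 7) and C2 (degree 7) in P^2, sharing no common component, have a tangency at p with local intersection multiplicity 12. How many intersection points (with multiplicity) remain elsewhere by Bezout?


By Bezout's theorem, the total intersection number is d1 * d2.
Total = 7 * 7 = 49
Intersection multiplicity at p = 12
Remaining intersections = 49 - 12 = 37

37


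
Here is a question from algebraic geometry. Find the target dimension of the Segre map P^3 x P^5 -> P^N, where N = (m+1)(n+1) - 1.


The Segre embedding maps P^m x P^n into P^N via
all products of coordinates from each factor.
N = (m+1)(n+1) - 1
N = (3+1)(5+1) - 1
N = 4*6 - 1
N = 24 - 1 = 23

23


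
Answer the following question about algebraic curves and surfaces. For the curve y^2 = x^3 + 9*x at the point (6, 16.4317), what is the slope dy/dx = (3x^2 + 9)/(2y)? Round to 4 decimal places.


Using implicit differentiation of y^2 = x^3 + 9*x:
2y * dy/dx = 3x^2 + 9
dy/dx = (3x^2 + 9)/(2y)
Numerator: 3*6^2 + 9 = 117
Denominator: 2*16.4317 = 32.8634
dy/dx = 117/32.8634 = 3.5602

3.5602


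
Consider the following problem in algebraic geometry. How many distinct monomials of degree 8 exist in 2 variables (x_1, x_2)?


The number of degree-8 monomials in 2 variables is C(d+n-1, n-1).
= C(8+2-1, 2-1) = C(9, 1)
= 9

9


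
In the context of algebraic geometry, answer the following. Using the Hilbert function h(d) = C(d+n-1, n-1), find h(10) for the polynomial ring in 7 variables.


The Hilbert function for the polynomial ring in 7 variables is:
h(d) = C(d+n-1, n-1)
h(10) = C(10+7-1, 7-1) = C(16, 6)
= 16! / (6! * 10!)
= 8008

8008


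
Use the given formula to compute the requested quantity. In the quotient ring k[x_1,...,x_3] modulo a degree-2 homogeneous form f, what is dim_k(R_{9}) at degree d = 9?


For R = k[x_1,...,x_n]/(f) with f homogeneous of degree e:
The Hilbert series is (1 - t^e)/(1 - t)^n.
So h(d) = C(d+n-1, n-1) - C(d-e+n-1, n-1) for d >= e.
With n=3, e=2, d=9:
C(9+3-1, 3-1) = C(11, 2) = 55
C(9-2+3-1, 3-1) = C(9, 2) = 36
h(9) = 55 - 36 = 19

19


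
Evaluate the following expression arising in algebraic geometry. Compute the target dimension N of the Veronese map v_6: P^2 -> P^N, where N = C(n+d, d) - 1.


The Veronese embedding v_d: P^n -> P^N maps each point to all
degree-d monomials in n+1 homogeneous coordinates.
N = C(n+d, d) - 1
N = C(2+6, 6) - 1
N = C(8, 6) - 1
C(8, 6) = 28
N = 28 - 1 = 27

27


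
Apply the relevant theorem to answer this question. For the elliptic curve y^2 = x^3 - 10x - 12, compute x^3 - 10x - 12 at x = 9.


Compute x^3 - 10x - 12 at x = 9:
x^3 = 9^3 = 729
(-10)*x = (-10)*9 = -90
Sum: 729 - 90 - 12 = 627

627


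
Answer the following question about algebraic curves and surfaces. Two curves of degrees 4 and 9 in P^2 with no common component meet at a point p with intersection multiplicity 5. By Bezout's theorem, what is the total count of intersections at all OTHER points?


By Bezout's theorem, the total intersection number is d1 * d2.
Total = 4 * 9 = 36
Intersection multiplicity at p = 5
Remaining intersections = 36 - 5 = 31

31


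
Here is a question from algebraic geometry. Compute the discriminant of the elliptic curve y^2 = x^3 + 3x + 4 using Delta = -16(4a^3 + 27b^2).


Compute each component:
4a^3 = 4*3^3 = 4*27 = 108
27b^2 = 27*4^2 = 27*16 = 432
4a^3 + 27b^2 = 108 + 432 = 540
Delta = -16*540 = -8640

-8640


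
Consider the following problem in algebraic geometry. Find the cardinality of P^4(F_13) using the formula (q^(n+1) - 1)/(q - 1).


P^4(F_13) has (q^(n+1) - 1)/(q - 1) points.
= 13^4 + 13^3 + 13^2 + 13^1 + 13^0
= 28561 + 2197 + 169 + 13 + 1
= 30941

30941


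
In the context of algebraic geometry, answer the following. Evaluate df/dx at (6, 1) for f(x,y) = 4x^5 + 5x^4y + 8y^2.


df/dx = 5*4*x^4 + 4*5*x^3*y
At (6,1): 5*4*6^4 + 4*5*6^3*1
= 25920 + 4320
= 30240

30240


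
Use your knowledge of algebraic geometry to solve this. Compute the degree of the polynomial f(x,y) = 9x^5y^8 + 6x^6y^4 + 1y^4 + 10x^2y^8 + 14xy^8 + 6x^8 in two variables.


Examine each term for its total degree (sum of exponents).
  Term '9x^5y^8' has total degree 5+8 = 13.
  Term '6x^6y^4' has total degree 6+4 = 10.
  Term '1y^4' has total degree 0+4 = 4.
  Term '10x^2y^8' has total degree 2+8 = 10.
  Term '14xy^8' has total degree 1+8 = 9.
  Term '6x^8' has total degree 8+0 = 8.
The maximum total degree among all terms is 13.

13


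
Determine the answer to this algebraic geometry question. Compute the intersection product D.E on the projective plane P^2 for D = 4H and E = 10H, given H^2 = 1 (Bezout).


Using bilinearity of the intersection pairing on the projective plane P^2:
(aH).(bH) = ab * (H.H)
We have H^2 = 1 (Bezout).
D.E = (4H).(10H) = 4*10*1
= 40*1
= 40

40


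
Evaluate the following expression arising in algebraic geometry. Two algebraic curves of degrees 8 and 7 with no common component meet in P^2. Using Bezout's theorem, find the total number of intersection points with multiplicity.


Bezout's theorem states the intersection count equals the product of degrees.
Intersection count = 8 * 7 = 56

56


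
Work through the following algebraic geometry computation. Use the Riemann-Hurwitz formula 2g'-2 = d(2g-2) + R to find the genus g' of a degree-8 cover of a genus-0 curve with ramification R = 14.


Riemann-Hurwitz formula: 2g' - 2 = d(2g - 2) + R
Given: d = 8, g = 0, R = 14
2g' - 2 = 8*(2*0 - 2) + 14
2g' - 2 = 8*(-2) + 14
2g' - 2 = -16 + 14 = -2
2g' = 0
g' = 0

0


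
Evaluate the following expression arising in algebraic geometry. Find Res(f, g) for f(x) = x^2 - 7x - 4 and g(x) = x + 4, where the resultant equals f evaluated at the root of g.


For Res(f, x - c), we evaluate f at x = c.
f(-4) = (-4)^2 - 7*(-4) - 4
= 16 + 28 - 4
= 44 - 4 = 40
Res(f, g) = 40

40


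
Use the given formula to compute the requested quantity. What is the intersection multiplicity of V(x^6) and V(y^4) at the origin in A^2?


The intersection multiplicity of V(x^a) and V(y^b) at the origin is:
I(O; V(x^6), V(y^4)) = dim_k(k[x,y]/(x^6, y^4))
A basis for k[x,y]/(x^6, y^4) is the set of monomials x^i * y^j
where 0 <= i < 6 and 0 <= j < 4.
The number of such monomials is 6 * 4 = 24

24


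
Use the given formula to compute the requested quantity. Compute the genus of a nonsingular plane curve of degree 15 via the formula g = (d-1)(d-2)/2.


Using the genus formula for smooth plane curves:
g = (d-1)(d-2)/2
g = (15-1)(15-2)/2
g = 14*13/2
g = 182/2 = 91

91


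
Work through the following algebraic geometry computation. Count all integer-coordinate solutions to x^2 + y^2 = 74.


Systematically check integer values of x where x^2 <= 74.
For each valid x, check if 74 - x^2 is a perfect square.
x=5: 74 - 25 = 49, sqrt = 7 (valid)
x=7: 74 - 49 = 25, sqrt = 5 (valid)
Total integer solutions found: 8

8


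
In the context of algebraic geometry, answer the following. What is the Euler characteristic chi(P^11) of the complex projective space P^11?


The complex projective space P^11 has one cell in each even real dimension 0, 2, ..., 22.
The cohomology groups are H^{2k}(P^11) = Z for k = 0,...,11, and 0 otherwise.
Euler characteristic = sum of Betti numbers = 1 per even-dimensional cohomology group.
chi(P^11) = 11 + 1 = 12

12


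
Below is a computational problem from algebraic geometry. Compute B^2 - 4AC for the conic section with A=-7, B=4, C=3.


The discriminant of a conic Ax^2 + Bxy + Cy^2 + ... = 0 is B^2 - 4AC.
B^2 = 4^2 = 16
4AC = 4*(-7)*3 = -84
Discriminant = 16 + 84 = 100

100


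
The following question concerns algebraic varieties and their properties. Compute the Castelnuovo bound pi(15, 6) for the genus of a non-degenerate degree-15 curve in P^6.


Castelnuovo's bound: write d - 1 = m(r-1) + epsilon with 0 <= epsilon < r-1.
d - 1 = 15 - 1 = 14
r - 1 = 6 - 1 = 5
14 = 2*5 + 4, so m = 2, epsilon = 4
pi(d, r) = m(m-1)(r-1)/2 + m*epsilon
= 2*1*5/2 + 2*4
= 10/2 + 8
= 5 + 8 = 13

13


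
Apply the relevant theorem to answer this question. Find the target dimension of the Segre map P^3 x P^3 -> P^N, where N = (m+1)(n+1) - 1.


The Segre embedding maps P^m x P^n into P^N via
all products of coordinates from each factor.
N = (m+1)(n+1) - 1
N = (3+1)(3+1) - 1
N = 4*4 - 1
N = 16 - 1 = 15

15


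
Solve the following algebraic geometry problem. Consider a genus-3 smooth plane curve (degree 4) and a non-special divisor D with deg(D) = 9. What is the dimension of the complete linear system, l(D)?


First, compute the genus of a smooth plane curve of degree 4:
g = (d-1)(d-2)/2 = (4-1)(4-2)/2 = 3
For a non-special divisor D (i.e., h^1(D) = 0), Riemann-Roch gives:
l(D) = deg(D) - g + 1
Since deg(D) = 9 >= 2g - 1 = 5, D is non-special.
l(D) = 9 - 3 + 1 = 7

7


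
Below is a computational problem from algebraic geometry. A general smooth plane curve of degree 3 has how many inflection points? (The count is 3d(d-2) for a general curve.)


For a general smooth plane curve C of degree d, the inflection points are
the intersection of C with its Hessian curve, which has degree 3(d-2).
By Bezout, the total intersection number is d * 3(d-2) = 3 * 3 = 9.
For a general curve every flex is ordinary, so each contributes
multiplicity 1 to C·Hess(C), and the number of distinct inflection
points is 3d(d-2).
Inflection points = 3*3*(3-2) = 3*3*1 = 9

9


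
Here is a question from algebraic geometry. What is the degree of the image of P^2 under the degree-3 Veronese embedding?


The Veronese variety v_3(P^2) has degree d^r.
d^r = 3^2 = 9

9


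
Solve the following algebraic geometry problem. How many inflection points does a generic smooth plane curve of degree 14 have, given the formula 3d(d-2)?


For a general smooth plane curve C of degree d, the inflection points are
the intersection of C with its Hessian curve, which has degree 3(d-2).
By Bezout, the total intersection number is d * 3(d-2) = 14 * 36 = 504.
For a general curve every flex is ordinary, so each contributes
multiplicity 1 to C·Hess(C), and the number of distinct inflection
points is 3d(d-2).
Inflection points = 3*14*(14-2) = 3*14*12 = 504

504


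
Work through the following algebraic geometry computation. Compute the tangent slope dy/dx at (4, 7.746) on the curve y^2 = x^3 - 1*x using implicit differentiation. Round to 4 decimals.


Using implicit differentiation of y^2 = x^3 - 1*x:
2y * dy/dx = 3x^2 - 1
dy/dx = (3x^2 - 1)/(2y)
Numerator: 3*4^2 - 1 = 47
Denominator: 2*7.746 = 15.492
dy/dx = 47/15.492 = 3.0338

3.0338


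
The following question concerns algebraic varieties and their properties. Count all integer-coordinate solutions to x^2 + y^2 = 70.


Systematically check integer values of x where x^2 <= 70.
For each valid x, check if 70 - x^2 is a perfect square.
Total integer solutions found: 0

0


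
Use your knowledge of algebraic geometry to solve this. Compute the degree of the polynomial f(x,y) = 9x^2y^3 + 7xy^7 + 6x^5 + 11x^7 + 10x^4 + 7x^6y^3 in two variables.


Examine each term for its total degree (sum of exponents).
  Term '9x^2y^3' has total degree 2+3 = 5.
  Term '7xy^7' has total degree 1+7 = 8.
  Term '6x^5' has total degree 5+0 = 5.
  Term '11x^7' has total degree 7+0 = 7.
  Term '10x^4' has total degree 4+0 = 4.
  Term '7x^6y^3' has total degree 6+3 = 9.
The maximum total degree among all terms is 9.

9


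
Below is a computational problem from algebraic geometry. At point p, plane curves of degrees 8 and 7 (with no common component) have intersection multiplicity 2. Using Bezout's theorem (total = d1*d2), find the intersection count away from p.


By Bezout's theorem, the total intersection number is d1 * d2.
Total = 8 * 7 = 56
Intersection multiplicity at p = 2
Remaining intersections = 56 - 2 = 54

54


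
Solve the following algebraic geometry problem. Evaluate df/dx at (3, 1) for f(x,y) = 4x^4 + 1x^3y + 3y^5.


df/dx = 4*4*x^3 + 3*1*x^2*y
At (3,1): 4*4*3^3 + 3*1*3^2*1
= 432 + 27
= 459

459


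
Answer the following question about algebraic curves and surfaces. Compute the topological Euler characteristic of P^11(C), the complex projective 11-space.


The complex projective space P^11 has one cell in each even real dimension 0, 2, ..., 22.
The cohomology groups are H^{2k}(P^11) = Z for k = 0,...,11, and 0 otherwise.
Euler characteristic = sum of Betti numbers = 1 per even-dimensional cohomology group.
chi(P^11) = 11 + 1 = 12

12


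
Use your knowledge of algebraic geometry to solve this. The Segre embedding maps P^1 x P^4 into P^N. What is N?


The Segre embedding maps P^m x P^n into P^N via
all products of coordinates from each factor.
N = (m+1)(n+1) - 1
N = (1+1)(4+1) - 1
N = 2*5 - 1
N = 10 - 1 = 9

9


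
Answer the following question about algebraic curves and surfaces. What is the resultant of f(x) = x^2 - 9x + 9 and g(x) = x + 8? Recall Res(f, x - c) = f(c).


For Res(f, x - c), we evaluate f at x = c.
f(-8) = (-8)^2 - 9*(-8) + 9
= 64 + 72 + 9
= 136 + 9 = 145
Res(f, g) = 145

145


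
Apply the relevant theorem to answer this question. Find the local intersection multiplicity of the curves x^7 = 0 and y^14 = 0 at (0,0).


The intersection multiplicity of V(x^a) and V(y^b) at the origin is:
I(O; V(x^7), V(y^14)) = dim_k(k[x,y]/(x^7, y^14))
A basis for k[x,y]/(x^7, y^14) is the set of monomials x^i * y^j
where 0 <= i < 7 and 0 <= j < 14.
The number of such monomials is 7 * 14 = 98

98


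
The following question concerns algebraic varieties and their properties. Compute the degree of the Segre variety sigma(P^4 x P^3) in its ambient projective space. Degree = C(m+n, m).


The degree of the Segre variety P^4 x P^3 is C(m+n, m).
= C(7, 4)
= 35

35


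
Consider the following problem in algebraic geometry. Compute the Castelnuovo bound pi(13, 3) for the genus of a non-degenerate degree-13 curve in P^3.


Castelnuovo's bound: write d - 1 = m(r-1) + epsilon with 0 <= epsilon < r-1.
d - 1 = 13 - 1 = 12
r - 1 = 3 - 1 = 2
12 = 6*2 + 0, so m = 6, epsilon = 0
pi(d, r) = m(m-1)(r-1)/2 + m*epsilon
= 6*5*2/2 + 6*0
= 60/2 + 0
= 30 + 0 = 30

30


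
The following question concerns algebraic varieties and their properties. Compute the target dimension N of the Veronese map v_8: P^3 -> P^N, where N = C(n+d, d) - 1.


The Veronese embedding v_d: P^n -> P^N maps each point to all
degree-d monomials in n+1 homogeneous coordinates.
N = C(n+d, d) - 1
N = C(3+8, 8) - 1
N = C(11, 8) - 1
C(11, 8) = 165
N = 165 - 1 = 164

164


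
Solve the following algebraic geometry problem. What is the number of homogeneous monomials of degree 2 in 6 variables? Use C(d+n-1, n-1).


The number of degree-2 monomials in 6 variables is C(d+n-1, n-1).
= C(2+6-1, 6-1) = C(7, 5)
= 21

21


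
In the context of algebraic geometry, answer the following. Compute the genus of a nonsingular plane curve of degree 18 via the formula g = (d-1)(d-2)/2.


Using the genus formula for smooth plane curves:
g = (d-1)(d-2)/2
g = (18-1)(18-2)/2
g = 17*16/2
g = 272/2 = 136

136


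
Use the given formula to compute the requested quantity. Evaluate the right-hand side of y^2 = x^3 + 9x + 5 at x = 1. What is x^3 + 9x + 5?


Compute x^3 + 9x + 5 at x = 1:
x^3 = 1^3 = 1
9*x = 9*1 = 9
Sum: 1 + 9 + 5 = 15

15


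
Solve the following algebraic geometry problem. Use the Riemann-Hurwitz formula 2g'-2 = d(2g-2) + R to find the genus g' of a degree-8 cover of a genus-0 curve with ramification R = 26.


Riemann-Hurwitz formula: 2g' - 2 = d(2g - 2) + R
Given: d = 8, g = 0, R = 26
2g' - 2 = 8*(2*0 - 2) + 26
2g' - 2 = 8*(-2) + 26
2g' - 2 = -16 + 26 = 10
2g' = 12
g' = 6

6


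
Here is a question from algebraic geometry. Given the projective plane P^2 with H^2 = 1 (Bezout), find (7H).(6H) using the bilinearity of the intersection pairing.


Using bilinearity of the intersection pairing on the projective plane P^2:
(aH).(bH) = ab * (H.H)
We have H^2 = 1 (Bezout).
D.E = (7H).(6H) = 7*6*1
= 42*1
= 42

42


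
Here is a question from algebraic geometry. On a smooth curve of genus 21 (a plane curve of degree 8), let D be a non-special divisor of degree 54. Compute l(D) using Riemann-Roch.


First, compute the genus of a smooth plane curve of degree 8:
g = (d-1)(d-2)/2 = (8-1)(8-2)/2 = 21
For a non-special divisor D (i.e., h^1(D) = 0), Riemann-Roch gives:
l(D) = deg(D) - g + 1
Since deg(D) = 54 >= 2g - 1 = 41, D is non-special.
l(D) = 54 - 21 + 1 = 34

34


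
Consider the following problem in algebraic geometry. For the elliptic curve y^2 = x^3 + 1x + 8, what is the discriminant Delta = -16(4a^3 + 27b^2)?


Compute each component:
4a^3 = 4*1^3 = 4*1 = 4
27b^2 = 27*8^2 = 27*64 = 1728
4a^3 + 27b^2 = 4 + 1728 = 1732
Delta = -16*1732 = -27712

-27712


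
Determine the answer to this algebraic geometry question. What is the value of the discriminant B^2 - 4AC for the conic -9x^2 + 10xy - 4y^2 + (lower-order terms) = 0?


The discriminant of a conic Ax^2 + Bxy + Cy^2 + ... = 0 is B^2 - 4AC.
B^2 = 10^2 = 100
4AC = 4*(-9)*(-4) = 144
Discriminant = 100 - 144 = -44

-44


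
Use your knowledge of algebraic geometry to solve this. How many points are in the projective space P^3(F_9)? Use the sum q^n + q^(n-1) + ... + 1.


P^3(F_9) has (q^(n+1) - 1)/(q - 1) points.
= 9^3 + 9^2 + 9^1 + 9^0
= 729 + 81 + 9 + 1
= 820

820


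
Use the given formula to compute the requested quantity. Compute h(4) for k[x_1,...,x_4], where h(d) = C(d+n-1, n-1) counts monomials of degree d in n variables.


The Hilbert function for the polynomial ring in 4 variables is:
h(d) = C(d+n-1, n-1)
h(4) = C(4+4-1, 4-1) = C(7, 3)
= 7! / (3! * 4!)
= 35

35


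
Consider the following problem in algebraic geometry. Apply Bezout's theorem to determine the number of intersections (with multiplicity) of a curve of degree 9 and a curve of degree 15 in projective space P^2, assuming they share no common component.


Bezout's theorem states the intersection count equals the product of degrees.
Intersection count = 9 * 15 = 135

135


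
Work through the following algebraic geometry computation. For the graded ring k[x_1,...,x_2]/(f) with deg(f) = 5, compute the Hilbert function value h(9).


For R = k[x_1,...,x_n]/(f) with f homogeneous of degree e:
The Hilbert series is (1 - t^e)/(1 - t)^n.
So h(d) = C(d+n-1, n-1) - C(d-e+n-1, n-1) for d >= e.
With n=2, e=5, d=9:
C(9+2-1, 2-1) = C(10, 1) = 10
C(9-5+2-1, 2-1) = C(5, 1) = 5
h(9) = 10 - 5 = 5

5


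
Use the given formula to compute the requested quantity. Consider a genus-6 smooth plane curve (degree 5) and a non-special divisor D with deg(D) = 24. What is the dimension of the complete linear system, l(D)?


First, compute the genus of a smooth plane curve of degree 5:
g = (d-1)(d-2)/2 = (5-1)(5-2)/2 = 6
For a non-special divisor D (i.e., h^1(D) = 0), Riemann-Roch gives:
l(D) = deg(D) - g + 1
Since deg(D) = 24 >= 2g - 1 = 11, D is non-special.
l(D) = 24 - 6 + 1 = 19

19


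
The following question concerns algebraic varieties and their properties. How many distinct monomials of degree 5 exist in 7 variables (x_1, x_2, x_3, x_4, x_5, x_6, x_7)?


The number of degree-5 monomials in 7 variables is C(d+n-1, n-1).
= C(5+7-1, 7-1) = C(11, 6)
= 462

462


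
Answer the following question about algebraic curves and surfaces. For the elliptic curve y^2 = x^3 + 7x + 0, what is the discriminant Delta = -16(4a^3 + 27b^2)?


Compute each component:
4a^3 = 4*7^3 = 4*343 = 1372
27b^2 = 27*0^2 = 27*0 = 0
4a^3 + 27b^2 = 1372 + 0 = 1372
Delta = -16*1372 = -21952

-21952


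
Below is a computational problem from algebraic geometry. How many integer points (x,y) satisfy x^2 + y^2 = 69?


Systematically check integer values of x where x^2 <= 69.
For each valid x, check if 69 - x^2 is a perfect square.
Total integer solutions found: 0

0


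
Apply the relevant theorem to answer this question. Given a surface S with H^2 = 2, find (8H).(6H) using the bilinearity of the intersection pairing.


Using bilinearity of the intersection pairing on a surface S:
(aH).(bH) = ab * (H.H)
We have H^2 = 2.
D.E = (8H).(6H) = 8*6*2
= 48*2
= 96

96


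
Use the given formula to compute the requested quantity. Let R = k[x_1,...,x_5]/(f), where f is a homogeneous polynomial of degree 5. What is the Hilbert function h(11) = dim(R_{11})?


For R = k[x_1,...,x_n]/(f) with f homogeneous of degree e:
The Hilbert series is (1 - t^e)/(1 - t)^n.
So h(d) = C(d+n-1, n-1) - C(d-e+n-1, n-1) for d >= e.
With n=5, e=5, d=11:
C(11+5-1, 5-1) = C(15, 4) = 1365
C(11-5+5-1, 5-1) = C(10, 4) = 210
h(11) = 1365 - 210 = 1155

1155


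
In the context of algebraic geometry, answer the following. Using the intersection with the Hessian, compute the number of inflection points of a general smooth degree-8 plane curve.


For a general smooth plane curve C of degree d, the inflection points are
the intersection of C with its Hessian curve, which has degree 3(d-2).
By Bezout, the total intersection number is d * 3(d-2) = 8 * 18 = 144.
For a general curve every flex is ordinary, so each contributes
multiplicity 1 to C·Hess(C), and the number of distinct inflection
points is 3d(d-2).
Inflection points = 3*8*(8-2) = 3*8*6 = 144

144


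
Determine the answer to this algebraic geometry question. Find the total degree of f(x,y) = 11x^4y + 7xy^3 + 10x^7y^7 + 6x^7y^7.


Examine each term for its total degree (sum of exponents).
  Term '11x^4y' has total degree 4+1 = 5.
  Term '7xy^3' has total degree 1+3 = 4.
  Term '10x^7y^7' has total degree 7+7 = 14.
  Term '6x^7y^7' has total degree 7+7 = 14.
The maximum total degree among all terms is 14.

14


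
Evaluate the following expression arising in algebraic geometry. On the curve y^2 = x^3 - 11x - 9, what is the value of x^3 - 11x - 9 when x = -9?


Compute x^3 - 11x - 9 at x = -9:
x^3 = (-9)^3 = -729
(-11)*x = (-11)*(-9) = 99
Sum: -729 + 99 - 9 = -639

-639


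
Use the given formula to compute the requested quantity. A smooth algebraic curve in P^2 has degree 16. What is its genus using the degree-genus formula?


Using the genus formula for smooth plane curves:
g = (d-1)(d-2)/2
g = (16-1)(16-2)/2
g = 15*14/2
g = 210/2 = 105

105


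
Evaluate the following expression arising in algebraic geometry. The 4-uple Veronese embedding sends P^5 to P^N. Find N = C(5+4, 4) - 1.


The Veronese embedding v_d: P^n -> P^N maps each point to all
degree-d monomials in n+1 homogeneous coordinates.
N = C(n+d, d) - 1
N = C(5+4, 4) - 1
N = C(9, 4) - 1
C(9, 4) = 126
N = 126 - 1 = 125

125


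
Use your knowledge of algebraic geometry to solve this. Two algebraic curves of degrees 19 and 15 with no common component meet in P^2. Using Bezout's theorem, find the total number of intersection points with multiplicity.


Bezout's theorem states the intersection count equals the product of degrees.
Intersection count = 19 * 15 = 285

285


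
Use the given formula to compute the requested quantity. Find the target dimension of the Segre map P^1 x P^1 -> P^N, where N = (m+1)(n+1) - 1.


The Segre embedding maps P^m x P^n into P^N via
all products of coordinates from each factor.
N = (m+1)(n+1) - 1
N = (1+1)(1+1) - 1
N = 2*2 - 1
N = 4 - 1 = 3

3


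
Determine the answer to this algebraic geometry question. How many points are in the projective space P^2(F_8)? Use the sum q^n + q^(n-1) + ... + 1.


P^2(F_8) has (q^(n+1) - 1)/(q - 1) points.
= 8^2 + 8^1 + 8^0
= 64 + 8 + 1
= 73

73


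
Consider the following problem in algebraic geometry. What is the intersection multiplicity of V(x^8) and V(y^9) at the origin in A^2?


The intersection multiplicity of V(x^a) and V(y^b) at the origin is:
I(O; V(x^8), V(y^9)) = dim_k(k[x,y]/(x^8, y^9))
A basis for k[x,y]/(x^8, y^9) is the set of monomials x^i * y^j
where 0 <= i < 8 and 0 <= j < 9.
The number of such monomials is 8 * 9 = 72

72


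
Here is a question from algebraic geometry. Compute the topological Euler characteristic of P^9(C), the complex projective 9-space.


The complex projective space P^9 has one cell in each even real dimension 0, 2, ..., 18.
The cohomology groups are H^{2k}(P^9) = Z for k = 0,...,9, and 0 otherwise.
Euler characteristic = sum of Betti numbers = 1 per even-dimensional cohomology group.
chi(P^9) = 9 + 1 = 10

10


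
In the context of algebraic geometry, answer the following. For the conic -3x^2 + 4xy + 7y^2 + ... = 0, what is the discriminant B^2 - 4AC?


The discriminant of a conic Ax^2 + Bxy + Cy^2 + ... = 0 is B^2 - 4AC.
B^2 = 4^2 = 16
4AC = 4*(-3)*7 = -84
Discriminant = 16 + 84 = 100

100


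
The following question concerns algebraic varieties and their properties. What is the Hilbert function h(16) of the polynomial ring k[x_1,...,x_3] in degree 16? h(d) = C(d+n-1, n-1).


The Hilbert function for the polynomial ring in 3 variables is:
h(d) = C(d+n-1, n-1)
h(16) = C(16+3-1, 3-1) = C(18, 2)
= 18! / (2! * 16!)
= 153

153


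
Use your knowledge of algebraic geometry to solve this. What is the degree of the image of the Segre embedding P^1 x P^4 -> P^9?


The degree of the Segre variety P^1 x P^4 is C(m+n, m).
= C(5, 1)
= 5

5


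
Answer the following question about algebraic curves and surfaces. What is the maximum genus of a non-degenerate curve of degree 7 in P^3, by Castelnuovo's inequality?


Castelnuovo's bound: write d - 1 = m(r-1) + epsilon with 0 <= epsilon < r-1.
d - 1 = 7 - 1 = 6
r - 1 = 3 - 1 = 2
6 = 3*2 + 0, so m = 3, epsilon = 0
pi(d, r) = m(m-1)(r-1)/2 + m*epsilon
= 3*2*2/2 + 3*0
= 12/2 + 0
= 6 + 0 = 6

6


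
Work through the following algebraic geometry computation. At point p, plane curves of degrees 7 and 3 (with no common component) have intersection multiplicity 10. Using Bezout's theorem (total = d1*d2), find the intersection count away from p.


By Bezout's theorem, the total intersection number is d1 * d2.
Total = 7 * 3 = 21
Intersection multiplicity at p = 10
Remaining intersections = 21 - 10 = 11

11


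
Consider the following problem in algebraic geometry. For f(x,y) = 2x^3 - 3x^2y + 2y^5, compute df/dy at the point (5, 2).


df/dy = (-3)*x^2 + 5*2*y^4
At (5,2): (-3)*5^2 + 5*2*2^4
= -75 + 160
= 85

85


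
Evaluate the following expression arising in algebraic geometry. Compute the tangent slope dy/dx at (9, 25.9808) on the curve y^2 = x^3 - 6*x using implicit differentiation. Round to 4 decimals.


Using implicit differentiation of y^2 = x^3 - 6*x:
2y * dy/dx = 3x^2 - 6
dy/dx = (3x^2 - 6)/(2y)
Numerator: 3*9^2 - 6 = 237
Denominator: 2*25.9808 = 51.9616
dy/dx = 237/51.9616 = 4.5611

4.5611


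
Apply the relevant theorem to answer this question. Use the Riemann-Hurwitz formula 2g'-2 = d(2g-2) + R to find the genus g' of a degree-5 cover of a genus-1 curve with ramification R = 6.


Riemann-Hurwitz formula: 2g' - 2 = d(2g - 2) + R
Given: d = 5, g = 1, R = 6
2g' - 2 = 5*(2*1 - 2) + 6
2g' - 2 = 5*0 + 6
2g' - 2 = 0 + 6 = 6
2g' = 8
g' = 4

4


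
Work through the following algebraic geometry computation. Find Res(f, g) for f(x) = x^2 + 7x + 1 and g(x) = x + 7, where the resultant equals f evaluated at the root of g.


For Res(f, x - c), we evaluate f at x = c.
f(-7) = (-7)^2 + 7*(-7) + 1
= 49 - 49 + 1
= 0 + 1 = 1
Res(f, g) = 1

1


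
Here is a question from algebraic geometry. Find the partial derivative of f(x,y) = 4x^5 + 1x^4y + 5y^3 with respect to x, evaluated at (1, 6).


df/dx = 5*4*x^4 + 4*1*x^3*y
At (1,6): 5*4*1^4 + 4*1*1^3*6
= 20 + 24
= 44

44


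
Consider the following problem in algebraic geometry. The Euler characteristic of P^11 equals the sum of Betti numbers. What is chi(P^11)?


The complex projective space P^11 has one cell in each even real dimension 0, 2, ..., 22.
The cohomology groups are H^{2k}(P^11) = Z for k = 0,...,11, and 0 otherwise.
Euler characteristic = sum of Betti numbers = 1 per even-dimensional cohomology group.
chi(P^11) = 11 + 1 = 12

12


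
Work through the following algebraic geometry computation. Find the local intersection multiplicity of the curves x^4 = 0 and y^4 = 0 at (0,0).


The intersection multiplicity of V(x^a) and V(y^b) at the origin is:
I(O; V(x^4), V(y^4)) = dim_k(k[x,y]/(x^4, y^4))
A basis for k[x,y]/(x^4, y^4) is the set of monomials x^i * y^j
where 0 <= i < 4 and 0 <= j < 4.
The number of such monomials is 4 * 4 = 16

16


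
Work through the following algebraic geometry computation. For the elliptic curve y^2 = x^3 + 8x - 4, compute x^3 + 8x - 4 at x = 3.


Compute x^3 + 8x - 4 at x = 3:
x^3 = 3^3 = 27
8*x = 8*3 = 24
Sum: 27 + 24 - 4 = 47

47


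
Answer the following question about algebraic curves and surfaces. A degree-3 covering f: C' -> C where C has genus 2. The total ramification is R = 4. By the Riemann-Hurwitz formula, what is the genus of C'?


Riemann-Hurwitz formula: 2g' - 2 = d(2g - 2) + R
Given: d = 3, g = 2, R = 4
2g' - 2 = 3*(2*2 - 2) + 4
2g' - 2 = 3*2 + 4
2g' - 2 = 6 + 4 = 10
2g' = 12
g' = 6

6


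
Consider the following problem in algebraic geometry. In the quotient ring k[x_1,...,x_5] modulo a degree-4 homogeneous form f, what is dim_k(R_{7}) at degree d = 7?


For R = k[x_1,...,x_n]/(f) with f homogeneous of degree e:
The Hilbert series is (1 - t^e)/(1 - t)^n.
So h(d) = C(d+n-1, n-1) - C(d-e+n-1, n-1) for d >= e.
With n=5, e=4, d=7:
C(7+5-1, 5-1) = C(11, 4) = 330
C(7-4+5-1, 5-1) = C(7, 4) = 35
h(7) = 330 - 35 = 295

295


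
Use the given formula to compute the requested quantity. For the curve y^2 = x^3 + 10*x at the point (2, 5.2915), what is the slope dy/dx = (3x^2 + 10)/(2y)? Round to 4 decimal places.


Using implicit differentiation of y^2 = x^3 + 10*x:
2y * dy/dx = 3x^2 + 10
dy/dx = (3x^2 + 10)/(2y)
Numerator: 3*2^2 + 10 = 22
Denominator: 2*5.2915 = 10.583
dy/dx = 22/10.583 = 2.0788

2.0788


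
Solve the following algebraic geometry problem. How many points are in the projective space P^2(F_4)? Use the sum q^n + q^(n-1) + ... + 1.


P^2(F_4) has (q^(n+1) - 1)/(q - 1) points.
= 4^2 + 4^1 + 4^0
= 16 + 4 + 1
= 21

21


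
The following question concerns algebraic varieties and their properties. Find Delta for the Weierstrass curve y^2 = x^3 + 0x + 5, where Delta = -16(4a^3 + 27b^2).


Compute each component:
4a^3 = 4*0^3 = 4*0 = 0
27b^2 = 27*5^2 = 27*25 = 675
4a^3 + 27b^2 = 0 + 675 = 675
Delta = -16*675 = -10800

-10800


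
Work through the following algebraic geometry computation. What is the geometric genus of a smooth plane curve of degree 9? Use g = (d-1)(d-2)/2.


Using the genus formula for smooth plane curves:
g = (d-1)(d-2)/2
g = (9-1)(9-2)/2
g = 8*7/2
g = 56/2 = 28

28


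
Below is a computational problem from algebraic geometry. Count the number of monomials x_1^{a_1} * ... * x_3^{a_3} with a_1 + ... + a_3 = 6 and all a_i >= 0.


The number of degree-6 monomials in 3 variables is C(d+n-1, n-1).
= C(6+3-1, 3-1) = C(8, 2)
= 28

28


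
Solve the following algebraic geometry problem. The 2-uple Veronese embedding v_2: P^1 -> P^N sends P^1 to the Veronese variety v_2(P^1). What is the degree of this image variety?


The Veronese variety v_2(P^1) has degree d^r.
d^r = 2^1 = 2

2


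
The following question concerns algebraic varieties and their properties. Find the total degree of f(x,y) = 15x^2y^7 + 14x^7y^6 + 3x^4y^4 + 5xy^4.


Examine each term for its total degree (sum of exponents).
  Term '15x^2y^7' has total degree 2+7 = 9.
  Term '14x^7y^6' has total degree 7+6 = 13.
  Term '3x^4y^4' has total degree 4+4 = 8.
  Term '5xy^4' has total degree 1+4 = 5.
The maximum total degree among all terms is 13.

13


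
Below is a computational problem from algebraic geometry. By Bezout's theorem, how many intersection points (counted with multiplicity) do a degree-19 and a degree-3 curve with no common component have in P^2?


Bezout's theorem states the intersection count equals the product of degrees.
Intersection count = 19 * 3 = 57

57


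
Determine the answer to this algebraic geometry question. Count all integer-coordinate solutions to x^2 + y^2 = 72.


Systematically check integer values of x where x^2 <= 72.
For each valid x, check if 72 - x^2 is a perfect square.
x=6: 72 - 36 = 36, sqrt = 6 (valid)
Total integer solutions found: 4

4


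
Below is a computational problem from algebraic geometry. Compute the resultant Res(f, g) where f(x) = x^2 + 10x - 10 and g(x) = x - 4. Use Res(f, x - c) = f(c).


For Res(f, x - c), we evaluate f at x = c.
f(4) = 4^2 + 10*4 - 10
= 16 + 40 - 10
= 56 - 10 = 46
Res(f, g) = 46

46
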